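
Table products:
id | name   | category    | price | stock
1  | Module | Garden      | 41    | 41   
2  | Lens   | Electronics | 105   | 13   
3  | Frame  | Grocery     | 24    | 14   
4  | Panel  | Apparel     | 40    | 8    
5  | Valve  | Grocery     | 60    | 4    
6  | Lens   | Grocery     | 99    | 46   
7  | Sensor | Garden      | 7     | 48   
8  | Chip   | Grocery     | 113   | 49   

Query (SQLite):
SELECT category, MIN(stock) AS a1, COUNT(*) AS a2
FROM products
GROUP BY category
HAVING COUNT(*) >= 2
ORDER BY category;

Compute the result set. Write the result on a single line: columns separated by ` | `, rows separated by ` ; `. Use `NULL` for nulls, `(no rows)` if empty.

Group products by category.
Per group compute: MIN(stock), COUNT(*).
HAVING: drop groups with fewer than 2 rows.
  Apparel: ids {4} → MIN(stock)=8, COUNT(*)=1
  Electronics: ids {2} → MIN(stock)=13, COUNT(*)=1
  Garden: ids {1, 7} → MIN(stock)=41, COUNT(*)=2
  Grocery: ids {3, 5, 6, 8} → MIN(stock)=4, COUNT(*)=4

Garden | 41 | 2 ; Grocery | 4 | 4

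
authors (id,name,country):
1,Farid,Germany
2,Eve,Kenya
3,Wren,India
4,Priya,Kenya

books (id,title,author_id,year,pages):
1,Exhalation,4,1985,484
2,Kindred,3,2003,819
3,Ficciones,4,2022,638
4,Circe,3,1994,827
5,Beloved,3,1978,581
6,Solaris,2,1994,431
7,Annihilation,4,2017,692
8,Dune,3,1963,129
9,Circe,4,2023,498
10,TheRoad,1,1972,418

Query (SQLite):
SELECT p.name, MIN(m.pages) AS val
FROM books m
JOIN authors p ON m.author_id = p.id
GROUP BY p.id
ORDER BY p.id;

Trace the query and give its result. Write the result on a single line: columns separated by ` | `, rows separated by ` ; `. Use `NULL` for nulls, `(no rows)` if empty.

Join each books row to its authors via author_id.
Group joined rows by authors.id; compute MIN(m.pages) per group.
  1: ids {10} → MIN(m.pages)=418
  2: ids {6} → MIN(m.pages)=431
  3: ids {2, 4, 5, 8} → MIN(m.pages)=129
  4: ids {1, 3, 7, 9} → MIN(m.pages)=484

Farid | 418 ; Eve | 431 ; Wren | 129 ; Priya | 484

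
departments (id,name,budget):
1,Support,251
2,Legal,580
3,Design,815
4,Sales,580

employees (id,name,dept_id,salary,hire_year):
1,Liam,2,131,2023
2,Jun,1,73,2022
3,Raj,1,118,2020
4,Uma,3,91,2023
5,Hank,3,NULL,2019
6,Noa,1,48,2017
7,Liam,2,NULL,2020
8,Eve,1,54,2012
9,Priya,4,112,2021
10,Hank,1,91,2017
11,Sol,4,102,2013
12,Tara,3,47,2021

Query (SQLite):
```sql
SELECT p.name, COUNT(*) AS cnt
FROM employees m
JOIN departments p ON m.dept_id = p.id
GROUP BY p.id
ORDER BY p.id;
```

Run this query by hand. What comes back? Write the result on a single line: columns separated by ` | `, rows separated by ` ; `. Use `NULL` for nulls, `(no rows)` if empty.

Join each employees row to its departments via dept_id.
Group joined rows by departments.id; compute COUNT(*) per group.
  1: ids {2, 3, 6, 8, 10} → COUNT(*)=5
  2: ids {1, 7} → COUNT(*)=2
  3: ids {4, 5, 12} → COUNT(*)=3
  4: ids {9, 11} → COUNT(*)=2

Support | 5 ; Legal | 2 ; Design | 3 ; Sales | 2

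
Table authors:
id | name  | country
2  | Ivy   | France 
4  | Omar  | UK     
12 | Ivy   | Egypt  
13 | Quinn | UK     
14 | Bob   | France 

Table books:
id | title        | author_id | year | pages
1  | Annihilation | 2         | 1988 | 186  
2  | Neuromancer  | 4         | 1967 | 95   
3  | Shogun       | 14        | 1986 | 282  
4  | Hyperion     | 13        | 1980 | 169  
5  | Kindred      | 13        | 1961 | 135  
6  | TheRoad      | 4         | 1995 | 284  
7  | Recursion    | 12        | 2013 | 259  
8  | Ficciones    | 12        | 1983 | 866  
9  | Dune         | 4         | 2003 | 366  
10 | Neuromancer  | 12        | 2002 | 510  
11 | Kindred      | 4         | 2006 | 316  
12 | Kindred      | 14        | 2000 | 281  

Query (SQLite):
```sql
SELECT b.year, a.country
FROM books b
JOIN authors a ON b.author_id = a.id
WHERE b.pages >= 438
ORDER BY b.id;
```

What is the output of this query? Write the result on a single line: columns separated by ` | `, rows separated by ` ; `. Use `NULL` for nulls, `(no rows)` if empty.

Each books row matches the authors row where author_id = authors.id.
Then keep rows with b.pages >= 438.

1983 | Egypt ; 2002 | Egypt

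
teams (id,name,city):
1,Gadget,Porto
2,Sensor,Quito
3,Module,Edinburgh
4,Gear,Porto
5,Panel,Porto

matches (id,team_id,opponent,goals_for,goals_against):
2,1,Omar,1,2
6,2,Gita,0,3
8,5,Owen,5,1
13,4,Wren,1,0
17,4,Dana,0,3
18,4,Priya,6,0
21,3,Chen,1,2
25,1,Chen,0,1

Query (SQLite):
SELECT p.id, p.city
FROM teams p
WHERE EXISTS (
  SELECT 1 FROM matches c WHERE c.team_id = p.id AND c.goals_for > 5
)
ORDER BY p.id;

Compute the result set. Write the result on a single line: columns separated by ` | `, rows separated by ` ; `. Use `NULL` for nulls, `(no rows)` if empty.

4 | Porto

For each teams row, check whether any matches with matching team_id has goals_for > 5.
Keep rows where that is true.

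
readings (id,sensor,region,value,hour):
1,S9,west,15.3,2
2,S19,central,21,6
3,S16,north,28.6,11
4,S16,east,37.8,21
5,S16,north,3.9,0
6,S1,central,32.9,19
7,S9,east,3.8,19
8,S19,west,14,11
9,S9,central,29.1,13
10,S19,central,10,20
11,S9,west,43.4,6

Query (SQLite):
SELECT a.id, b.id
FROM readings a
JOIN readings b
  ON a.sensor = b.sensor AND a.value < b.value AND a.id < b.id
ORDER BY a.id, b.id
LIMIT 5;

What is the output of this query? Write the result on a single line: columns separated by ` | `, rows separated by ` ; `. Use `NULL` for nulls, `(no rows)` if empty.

Pairs (a,b) with same sensor, a.value < b.value, a.id < b.id.
sensor groups: S1:{6} S16:{3,4,5} S19:{2,8,10} S9:{1,7,9,11}
Ordered by (a.id, b.id); first 5.

1 | 9 ; 1 | 11 ; 3 | 4 ; 7 | 9 ; 7 | 11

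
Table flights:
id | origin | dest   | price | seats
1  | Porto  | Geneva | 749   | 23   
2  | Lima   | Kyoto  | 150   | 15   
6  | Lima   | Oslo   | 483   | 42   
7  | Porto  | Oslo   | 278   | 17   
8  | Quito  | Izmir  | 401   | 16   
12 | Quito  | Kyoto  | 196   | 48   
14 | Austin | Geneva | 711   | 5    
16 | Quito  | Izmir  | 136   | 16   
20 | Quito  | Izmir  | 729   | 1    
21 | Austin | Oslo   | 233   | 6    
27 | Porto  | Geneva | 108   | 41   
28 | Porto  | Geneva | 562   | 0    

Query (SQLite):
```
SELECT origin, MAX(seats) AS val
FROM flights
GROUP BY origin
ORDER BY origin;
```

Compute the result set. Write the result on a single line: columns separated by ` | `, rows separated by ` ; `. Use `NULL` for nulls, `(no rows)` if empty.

Austin | 6 ; Lima | 42 ; Porto | 41 ; Quito | 48

Partition flights by origin; compute MAX(seats) within each group.
  Austin: ids {14, 21} → MAX(seats)=6
  Lima: ids {2, 6} → MAX(seats)=42
  Porto: ids {1, 7, 27, 28} → MAX(seats)=41
  Quito: ids {8, 12, 16, 20} → MAX(seats)=48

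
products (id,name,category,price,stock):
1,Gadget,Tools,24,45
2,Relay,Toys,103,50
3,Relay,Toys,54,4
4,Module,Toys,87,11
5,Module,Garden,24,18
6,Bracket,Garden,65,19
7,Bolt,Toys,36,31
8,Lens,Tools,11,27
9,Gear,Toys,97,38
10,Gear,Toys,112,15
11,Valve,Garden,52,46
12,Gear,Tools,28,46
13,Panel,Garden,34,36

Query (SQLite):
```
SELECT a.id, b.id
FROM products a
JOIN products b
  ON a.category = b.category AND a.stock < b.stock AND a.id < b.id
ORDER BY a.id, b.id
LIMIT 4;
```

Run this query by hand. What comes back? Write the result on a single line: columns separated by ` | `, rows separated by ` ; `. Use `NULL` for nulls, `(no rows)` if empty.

Pairs (a,b) with same category, a.stock < b.stock, a.id < b.id.
category groups: Garden:{5,6,11,13} Tools:{1,8,12} Toys:{2,3,4,7,9,10}
Ordered by (a.id, b.id); first 4.

1 | 12 ; 3 | 4 ; 3 | 7 ; 3 | 9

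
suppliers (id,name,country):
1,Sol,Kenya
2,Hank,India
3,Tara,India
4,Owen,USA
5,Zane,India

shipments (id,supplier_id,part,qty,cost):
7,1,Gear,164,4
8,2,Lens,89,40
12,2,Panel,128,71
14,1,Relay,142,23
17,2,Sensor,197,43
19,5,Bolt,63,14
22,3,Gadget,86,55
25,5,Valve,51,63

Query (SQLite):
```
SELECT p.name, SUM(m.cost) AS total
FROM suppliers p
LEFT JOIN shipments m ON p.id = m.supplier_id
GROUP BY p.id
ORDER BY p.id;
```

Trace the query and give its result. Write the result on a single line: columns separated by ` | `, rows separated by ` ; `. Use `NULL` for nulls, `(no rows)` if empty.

LEFT JOIN keeps every suppliers row; unmatched ones get NULL for shipments columns.
Group by suppliers.id and compute SUM(m.cost). SUM over an all-NULL group is NULL.
  1: ids {7, 14} → SUM(m.cost)=27
  2: ids {8, 12, 17} → SUM(m.cost)=154
  3: ids {22} → SUM(m.cost)=55
  4: ids {—} → SUM(m.cost)=NULL
  5: ids {19, 25} → SUM(m.cost)=77

Sol | 27 ; Hank | 154 ; Tara | 55 ; Owen | NULL ; Zane | 77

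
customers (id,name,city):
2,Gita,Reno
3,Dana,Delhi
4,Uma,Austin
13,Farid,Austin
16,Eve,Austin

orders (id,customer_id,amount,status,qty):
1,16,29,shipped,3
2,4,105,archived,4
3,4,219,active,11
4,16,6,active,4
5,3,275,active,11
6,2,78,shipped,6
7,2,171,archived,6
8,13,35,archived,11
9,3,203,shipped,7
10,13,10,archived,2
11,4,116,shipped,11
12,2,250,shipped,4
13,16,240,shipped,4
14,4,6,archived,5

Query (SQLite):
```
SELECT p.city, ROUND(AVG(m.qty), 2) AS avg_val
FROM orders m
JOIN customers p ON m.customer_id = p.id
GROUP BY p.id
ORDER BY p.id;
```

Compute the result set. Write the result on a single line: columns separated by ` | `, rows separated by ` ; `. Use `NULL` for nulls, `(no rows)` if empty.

Reno | 5.33 ; Delhi | 9 ; Austin | 7.75 ; Austin | 6.5 ; Austin | 3.67

Join each orders row to its customers via customer_id.
Group joined rows by customers.id; compute ROUND(AVG(m.qty), 2) per group.
  2: ids {6, 7, 12} → ROUND(AVG(m.qty), 2)=5.33
  3: ids {5, 9} → ROUND(AVG(m.qty), 2)=9
  4: ids {2, 3, 11, 14} → ROUND(AVG(m.qty), 2)=7.75
  13: ids {8, 10} → ROUND(AVG(m.qty), 2)=6.5
  16: ids {1, 4, 13} → ROUND(AVG(m.qty), 2)=3.67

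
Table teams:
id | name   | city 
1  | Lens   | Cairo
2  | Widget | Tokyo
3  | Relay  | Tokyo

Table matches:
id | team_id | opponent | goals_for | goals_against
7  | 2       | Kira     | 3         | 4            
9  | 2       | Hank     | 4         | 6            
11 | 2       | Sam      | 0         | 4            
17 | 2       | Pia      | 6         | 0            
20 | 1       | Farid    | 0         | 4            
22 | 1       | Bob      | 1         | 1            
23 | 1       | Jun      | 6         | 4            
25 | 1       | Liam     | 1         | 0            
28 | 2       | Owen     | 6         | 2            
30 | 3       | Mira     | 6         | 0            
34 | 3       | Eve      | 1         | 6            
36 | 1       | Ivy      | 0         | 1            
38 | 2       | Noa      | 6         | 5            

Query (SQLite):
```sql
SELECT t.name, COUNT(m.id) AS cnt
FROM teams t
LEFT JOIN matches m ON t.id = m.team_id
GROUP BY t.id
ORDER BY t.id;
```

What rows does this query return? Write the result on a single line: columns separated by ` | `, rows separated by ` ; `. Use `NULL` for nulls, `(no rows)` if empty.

LEFT JOIN keeps every teams row; unmatched ones get NULL for matches columns.
Group by teams.id and compute COUNT(m.id). COUNT(col) of an all-NULL group is 0.
  1: ids {20, 22, 23, 25, 36} → COUNT(m.id)=5
  2: ids {7, 9, 11, 17, 28, 38} → COUNT(m.id)=6
  3: ids {30, 34} → COUNT(m.id)=2

Lens | 5 ; Widget | 6 ; Relay | 2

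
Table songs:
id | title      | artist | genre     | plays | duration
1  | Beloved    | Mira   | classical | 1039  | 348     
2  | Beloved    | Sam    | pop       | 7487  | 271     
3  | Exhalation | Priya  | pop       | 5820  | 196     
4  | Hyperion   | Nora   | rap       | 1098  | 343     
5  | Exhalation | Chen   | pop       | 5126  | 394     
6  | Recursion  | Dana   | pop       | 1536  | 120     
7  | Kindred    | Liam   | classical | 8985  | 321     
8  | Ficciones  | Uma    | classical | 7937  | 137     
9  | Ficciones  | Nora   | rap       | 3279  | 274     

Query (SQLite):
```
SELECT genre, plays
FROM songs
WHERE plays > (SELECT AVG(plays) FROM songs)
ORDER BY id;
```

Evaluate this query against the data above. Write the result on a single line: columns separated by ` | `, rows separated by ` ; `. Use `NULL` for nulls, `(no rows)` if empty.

Scalar subquery: AVG(plays) over all songs rows = 4700.777778 (≈; comparison uses full precision).
Keep rows where plays > that value.

pop | 7487 ; pop | 5820 ; pop | 5126 ; classical | 8985 ; classical | 7937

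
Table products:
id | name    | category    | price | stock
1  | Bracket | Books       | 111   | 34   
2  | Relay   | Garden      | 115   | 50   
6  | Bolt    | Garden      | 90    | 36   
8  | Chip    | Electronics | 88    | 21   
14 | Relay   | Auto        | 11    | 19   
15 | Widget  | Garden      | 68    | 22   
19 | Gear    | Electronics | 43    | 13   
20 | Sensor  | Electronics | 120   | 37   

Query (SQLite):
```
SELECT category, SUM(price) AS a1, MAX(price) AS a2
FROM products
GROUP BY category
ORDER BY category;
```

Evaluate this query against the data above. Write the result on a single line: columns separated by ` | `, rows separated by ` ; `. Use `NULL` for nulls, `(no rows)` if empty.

Group products by category.
Per group compute: SUM(price), MAX(price).
  Auto: ids {14} → SUM(price)=11, MAX(price)=11
  Books: ids {1} → SUM(price)=111, MAX(price)=111
  Electronics: ids {8, 19, 20} → SUM(price)=251, MAX(price)=120
  Garden: ids {2, 6, 15} → SUM(price)=273, MAX(price)=115

Auto | 11 | 11 ; Books | 111 | 111 ; Electronics | 251 | 120 ; Garden | 273 | 115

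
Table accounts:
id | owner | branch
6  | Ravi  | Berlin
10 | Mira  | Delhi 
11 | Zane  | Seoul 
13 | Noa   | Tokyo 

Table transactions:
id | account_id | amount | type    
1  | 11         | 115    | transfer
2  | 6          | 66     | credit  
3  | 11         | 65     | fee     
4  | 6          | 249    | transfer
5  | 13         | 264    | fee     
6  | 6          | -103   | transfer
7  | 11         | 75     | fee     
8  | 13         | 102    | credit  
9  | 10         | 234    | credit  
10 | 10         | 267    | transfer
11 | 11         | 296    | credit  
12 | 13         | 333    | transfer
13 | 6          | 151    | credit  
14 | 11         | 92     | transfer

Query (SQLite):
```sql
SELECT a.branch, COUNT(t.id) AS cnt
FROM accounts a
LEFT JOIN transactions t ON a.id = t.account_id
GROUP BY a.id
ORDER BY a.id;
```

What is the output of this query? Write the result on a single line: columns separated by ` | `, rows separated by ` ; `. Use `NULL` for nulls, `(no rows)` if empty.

Berlin | 4 ; Delhi | 2 ; Seoul | 5 ; Tokyo | 3

LEFT JOIN keeps every accounts row; unmatched ones get NULL for transactions columns.
Group by accounts.id and compute COUNT(t.id). COUNT(col) of an all-NULL group is 0.
  6: ids {2, 4, 6, 13} → COUNT(t.id)=4
  10: ids {9, 10} → COUNT(t.id)=2
  11: ids {1, 3, 7, 11, 14} → COUNT(t.id)=5
  13: ids {5, 8, 12} → COUNT(t.id)=3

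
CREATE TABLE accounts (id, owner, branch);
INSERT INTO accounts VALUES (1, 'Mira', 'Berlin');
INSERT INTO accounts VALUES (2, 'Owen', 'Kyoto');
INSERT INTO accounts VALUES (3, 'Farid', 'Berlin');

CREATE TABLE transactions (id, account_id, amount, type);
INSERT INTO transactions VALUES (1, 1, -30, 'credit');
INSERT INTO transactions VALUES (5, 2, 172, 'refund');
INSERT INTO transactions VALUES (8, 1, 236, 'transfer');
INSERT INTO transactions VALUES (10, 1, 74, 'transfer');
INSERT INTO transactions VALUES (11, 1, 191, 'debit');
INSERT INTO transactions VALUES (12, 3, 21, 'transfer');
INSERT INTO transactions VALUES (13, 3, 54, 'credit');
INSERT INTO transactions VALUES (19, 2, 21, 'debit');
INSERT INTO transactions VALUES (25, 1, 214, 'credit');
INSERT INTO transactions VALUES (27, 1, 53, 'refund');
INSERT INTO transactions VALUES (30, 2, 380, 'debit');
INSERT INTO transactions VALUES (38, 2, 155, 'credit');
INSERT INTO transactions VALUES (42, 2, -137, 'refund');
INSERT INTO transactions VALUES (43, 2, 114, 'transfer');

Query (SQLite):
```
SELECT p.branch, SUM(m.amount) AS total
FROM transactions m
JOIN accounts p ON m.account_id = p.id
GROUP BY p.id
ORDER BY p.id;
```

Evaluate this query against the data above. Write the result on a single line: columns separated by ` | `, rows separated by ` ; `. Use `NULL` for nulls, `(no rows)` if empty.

Berlin | 738 ; Kyoto | 705 ; Berlin | 75

Join each transactions row to its accounts via account_id.
Group joined rows by accounts.id; compute SUM(m.amount) per group.
  1: ids {1, 8, 10, 11, 25, 27} → SUM(m.amount)=738
  2: ids {5, 19, 30, 38, 42, 43} → SUM(m.amount)=705
  3: ids {12, 13} → SUM(m.amount)=75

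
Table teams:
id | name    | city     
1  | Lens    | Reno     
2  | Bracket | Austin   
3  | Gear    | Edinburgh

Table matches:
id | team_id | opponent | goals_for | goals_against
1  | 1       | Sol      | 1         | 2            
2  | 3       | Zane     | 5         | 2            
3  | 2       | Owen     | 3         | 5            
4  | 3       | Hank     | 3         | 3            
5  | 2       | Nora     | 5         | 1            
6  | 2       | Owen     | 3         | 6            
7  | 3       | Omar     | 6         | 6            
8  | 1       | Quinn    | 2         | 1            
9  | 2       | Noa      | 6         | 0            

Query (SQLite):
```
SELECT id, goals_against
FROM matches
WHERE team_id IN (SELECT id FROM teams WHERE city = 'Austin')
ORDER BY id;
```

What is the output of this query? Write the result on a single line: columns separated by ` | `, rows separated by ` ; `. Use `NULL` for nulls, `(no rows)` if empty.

Inner query: teams.id where city = 'Austin'.
Outer: keep matches rows whose team_id is in that set.
Inner query → {2}

3 | 5 ; 5 | 1 ; 6 | 6 ; 9 | 0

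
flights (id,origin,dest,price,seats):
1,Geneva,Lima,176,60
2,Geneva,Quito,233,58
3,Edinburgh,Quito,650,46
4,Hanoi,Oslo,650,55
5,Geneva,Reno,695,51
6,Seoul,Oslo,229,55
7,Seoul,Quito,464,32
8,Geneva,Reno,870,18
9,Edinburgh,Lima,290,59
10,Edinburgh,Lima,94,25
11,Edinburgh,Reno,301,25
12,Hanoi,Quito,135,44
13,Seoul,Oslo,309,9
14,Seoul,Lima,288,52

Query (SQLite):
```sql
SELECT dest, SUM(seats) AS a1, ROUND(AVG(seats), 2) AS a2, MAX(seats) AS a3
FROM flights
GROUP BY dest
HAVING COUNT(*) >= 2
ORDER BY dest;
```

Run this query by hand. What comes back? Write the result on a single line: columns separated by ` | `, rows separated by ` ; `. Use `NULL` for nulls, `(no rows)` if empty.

Lima | 196 | 49 | 60 ; Oslo | 119 | 39.67 | 55 ; Quito | 180 | 45 | 58 ; Reno | 94 | 31.33 | 51

Group flights by dest.
Per group compute: SUM(seats), ROUND(AVG(seats), 2), MAX(seats).
HAVING: drop groups with fewer than 2 rows.
  Lima: ids {1, 9, 10, 14} → SUM(seats)=196, ROUND(AVG(seats), 2)=49, MAX(seats)=60
  Oslo: ids {4, 6, 13} → SUM(seats)=119, ROUND(AVG(seats), 2)=39.67, MAX(seats)=55
  Quito: ids {2, 3, 7, 12} → SUM(seats)=180, ROUND(AVG(seats), 2)=45, MAX(seats)=58
  Reno: ids {5, 8, 11} → SUM(seats)=94, ROUND(AVG(seats), 2)=31.33, MAX(seats)=51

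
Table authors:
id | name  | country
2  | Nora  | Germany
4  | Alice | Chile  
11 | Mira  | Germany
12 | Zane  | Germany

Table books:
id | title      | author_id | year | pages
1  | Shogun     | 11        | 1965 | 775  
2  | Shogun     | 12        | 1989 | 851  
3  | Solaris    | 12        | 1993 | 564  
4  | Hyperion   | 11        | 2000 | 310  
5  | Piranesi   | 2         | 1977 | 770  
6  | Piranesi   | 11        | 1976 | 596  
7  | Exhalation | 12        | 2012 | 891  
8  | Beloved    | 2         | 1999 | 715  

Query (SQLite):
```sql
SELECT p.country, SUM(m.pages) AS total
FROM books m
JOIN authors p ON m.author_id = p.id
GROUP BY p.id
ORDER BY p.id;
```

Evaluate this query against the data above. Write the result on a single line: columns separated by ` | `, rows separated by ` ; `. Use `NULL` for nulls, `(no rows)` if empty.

Join each books row to its authors via author_id.
Group joined rows by authors.id; compute SUM(m.pages) per group.
  2: ids {5, 8} → SUM(m.pages)=1485
  11: ids {1, 4, 6} → SUM(m.pages)=1681
  12: ids {2, 3, 7} → SUM(m.pages)=2306

Germany | 1485 ; Germany | 1681 ; Germany | 2306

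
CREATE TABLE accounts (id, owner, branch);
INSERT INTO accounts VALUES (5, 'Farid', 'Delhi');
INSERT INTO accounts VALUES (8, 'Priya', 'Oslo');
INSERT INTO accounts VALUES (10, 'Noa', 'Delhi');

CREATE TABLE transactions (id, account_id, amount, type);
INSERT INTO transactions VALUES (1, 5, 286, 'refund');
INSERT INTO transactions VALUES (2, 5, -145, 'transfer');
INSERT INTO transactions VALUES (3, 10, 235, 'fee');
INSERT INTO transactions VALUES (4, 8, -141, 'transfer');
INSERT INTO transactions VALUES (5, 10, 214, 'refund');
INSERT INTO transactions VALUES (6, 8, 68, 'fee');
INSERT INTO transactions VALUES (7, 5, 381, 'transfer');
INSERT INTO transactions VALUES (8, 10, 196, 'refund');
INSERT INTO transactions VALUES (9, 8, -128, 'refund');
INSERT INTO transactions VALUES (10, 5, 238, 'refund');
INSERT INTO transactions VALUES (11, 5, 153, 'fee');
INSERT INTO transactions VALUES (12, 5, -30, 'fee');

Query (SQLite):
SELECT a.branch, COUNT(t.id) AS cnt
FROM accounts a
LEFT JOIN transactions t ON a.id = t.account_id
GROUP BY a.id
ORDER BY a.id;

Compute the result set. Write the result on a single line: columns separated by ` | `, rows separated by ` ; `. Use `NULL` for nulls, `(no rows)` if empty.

LEFT JOIN keeps every accounts row; unmatched ones get NULL for transactions columns.
Group by accounts.id and compute COUNT(t.id). COUNT(col) of an all-NULL group is 0.
  5: ids {1, 2, 7, 10, 11, 12} → COUNT(t.id)=6
  8: ids {4, 6, 9} → COUNT(t.id)=3
  10: ids {3, 5, 8} → COUNT(t.id)=3

Delhi | 6 ; Oslo | 3 ; Delhi | 3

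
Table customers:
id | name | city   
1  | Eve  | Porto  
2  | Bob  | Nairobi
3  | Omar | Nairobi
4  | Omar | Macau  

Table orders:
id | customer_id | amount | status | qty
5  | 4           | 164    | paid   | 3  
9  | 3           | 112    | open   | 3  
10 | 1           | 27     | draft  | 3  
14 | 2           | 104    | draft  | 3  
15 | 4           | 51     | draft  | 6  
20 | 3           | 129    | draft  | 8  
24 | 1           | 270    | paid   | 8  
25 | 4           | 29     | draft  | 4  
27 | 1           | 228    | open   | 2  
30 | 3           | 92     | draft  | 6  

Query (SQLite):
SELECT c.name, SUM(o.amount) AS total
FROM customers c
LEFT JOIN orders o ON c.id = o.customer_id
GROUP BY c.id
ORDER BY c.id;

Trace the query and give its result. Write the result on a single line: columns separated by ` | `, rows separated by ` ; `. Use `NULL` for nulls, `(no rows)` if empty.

Eve | 525 ; Bob | 104 ; Omar | 333 ; Omar | 244

LEFT JOIN keeps every customers row; unmatched ones get NULL for orders columns.
Group by customers.id and compute SUM(o.amount). SUM over an all-NULL group is NULL.
  1: ids {10, 24, 27} → SUM(o.amount)=525
  2: ids {14} → SUM(o.amount)=104
  3: ids {9, 20, 30} → SUM(o.amount)=333
  4: ids {5, 15, 25} → SUM(o.amount)=244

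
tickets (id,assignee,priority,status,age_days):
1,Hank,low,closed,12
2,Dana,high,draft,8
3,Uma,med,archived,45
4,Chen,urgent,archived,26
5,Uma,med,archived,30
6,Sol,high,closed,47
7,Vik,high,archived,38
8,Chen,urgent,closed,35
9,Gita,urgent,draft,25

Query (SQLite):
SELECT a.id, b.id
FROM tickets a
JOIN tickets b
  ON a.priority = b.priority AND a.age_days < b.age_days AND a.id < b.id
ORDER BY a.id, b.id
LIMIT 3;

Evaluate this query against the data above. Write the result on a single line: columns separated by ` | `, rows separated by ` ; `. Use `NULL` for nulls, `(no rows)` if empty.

Pairs (a,b) with same priority, a.age_days < b.age_days, a.id < b.id.
priority groups: high:{2,6,7} low:{1} med:{3,5} urgent:{4,8,9}
Ordered by (a.id, b.id); first 3.

2 | 6 ; 2 | 7 ; 4 | 8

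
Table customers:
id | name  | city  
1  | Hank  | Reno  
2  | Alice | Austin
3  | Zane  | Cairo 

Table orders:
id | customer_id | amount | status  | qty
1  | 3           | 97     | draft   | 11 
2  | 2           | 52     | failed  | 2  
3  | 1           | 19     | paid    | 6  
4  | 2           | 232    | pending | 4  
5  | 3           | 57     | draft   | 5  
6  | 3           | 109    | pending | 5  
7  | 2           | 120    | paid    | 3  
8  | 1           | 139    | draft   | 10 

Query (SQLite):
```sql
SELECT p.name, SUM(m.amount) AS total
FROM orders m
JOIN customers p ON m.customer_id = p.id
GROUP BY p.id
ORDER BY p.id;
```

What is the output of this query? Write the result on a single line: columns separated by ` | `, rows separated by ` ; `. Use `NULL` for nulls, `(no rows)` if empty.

Join each orders row to its customers via customer_id.
Group joined rows by customers.id; compute SUM(m.amount) per group.
  1: ids {3, 8} → SUM(m.amount)=158
  2: ids {2, 4, 7} → SUM(m.amount)=404
  3: ids {1, 5, 6} → SUM(m.amount)=263

Hank | 158 ; Alice | 404 ; Zane | 263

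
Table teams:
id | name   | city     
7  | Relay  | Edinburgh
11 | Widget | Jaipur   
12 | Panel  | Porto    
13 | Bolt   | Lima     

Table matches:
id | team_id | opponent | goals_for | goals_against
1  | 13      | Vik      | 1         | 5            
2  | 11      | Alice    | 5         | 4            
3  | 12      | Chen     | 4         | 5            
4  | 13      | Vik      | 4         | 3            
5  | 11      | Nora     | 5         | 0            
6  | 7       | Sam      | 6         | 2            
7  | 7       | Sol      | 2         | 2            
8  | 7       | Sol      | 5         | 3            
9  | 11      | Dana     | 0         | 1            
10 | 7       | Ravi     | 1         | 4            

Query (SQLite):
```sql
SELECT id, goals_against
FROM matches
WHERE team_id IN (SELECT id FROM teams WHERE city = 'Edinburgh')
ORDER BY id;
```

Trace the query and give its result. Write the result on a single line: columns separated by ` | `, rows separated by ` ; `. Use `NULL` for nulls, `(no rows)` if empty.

Inner query: teams.id where city = 'Edinburgh'.
Outer: keep matches rows whose team_id is in that set.
Inner query → {7}

6 | 2 ; 7 | 2 ; 8 | 3 ; 10 | 4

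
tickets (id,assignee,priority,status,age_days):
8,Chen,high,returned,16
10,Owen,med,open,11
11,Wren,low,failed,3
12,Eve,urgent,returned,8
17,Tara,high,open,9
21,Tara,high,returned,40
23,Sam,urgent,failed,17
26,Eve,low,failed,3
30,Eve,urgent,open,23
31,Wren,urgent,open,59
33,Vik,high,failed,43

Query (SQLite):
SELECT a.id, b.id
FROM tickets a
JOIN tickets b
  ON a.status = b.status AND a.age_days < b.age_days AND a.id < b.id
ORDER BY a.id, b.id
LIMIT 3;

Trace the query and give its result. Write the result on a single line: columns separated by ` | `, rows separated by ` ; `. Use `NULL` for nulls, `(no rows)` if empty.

Pairs (a,b) with same status, a.age_days < b.age_days, a.id < b.id.
status groups: failed:{11,23,26,33} open:{10,17,30,31} returned:{8,12,21}
Ordered by (a.id, b.id); first 3.

8 | 21 ; 10 | 30 ; 10 | 31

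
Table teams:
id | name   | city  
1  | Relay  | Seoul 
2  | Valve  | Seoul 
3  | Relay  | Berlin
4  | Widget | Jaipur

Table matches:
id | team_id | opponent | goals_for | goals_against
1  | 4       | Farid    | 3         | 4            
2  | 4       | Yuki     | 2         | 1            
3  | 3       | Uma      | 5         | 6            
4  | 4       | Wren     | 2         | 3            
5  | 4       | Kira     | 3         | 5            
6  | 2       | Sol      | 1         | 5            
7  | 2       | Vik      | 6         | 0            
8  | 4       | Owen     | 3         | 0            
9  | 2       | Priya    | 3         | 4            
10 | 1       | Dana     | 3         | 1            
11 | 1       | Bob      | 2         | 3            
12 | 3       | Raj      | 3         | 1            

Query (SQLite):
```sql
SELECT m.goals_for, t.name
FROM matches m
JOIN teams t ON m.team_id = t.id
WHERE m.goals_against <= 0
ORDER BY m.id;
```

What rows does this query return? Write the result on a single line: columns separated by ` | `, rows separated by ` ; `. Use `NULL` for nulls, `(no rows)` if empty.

6 | Valve ; 3 | Widget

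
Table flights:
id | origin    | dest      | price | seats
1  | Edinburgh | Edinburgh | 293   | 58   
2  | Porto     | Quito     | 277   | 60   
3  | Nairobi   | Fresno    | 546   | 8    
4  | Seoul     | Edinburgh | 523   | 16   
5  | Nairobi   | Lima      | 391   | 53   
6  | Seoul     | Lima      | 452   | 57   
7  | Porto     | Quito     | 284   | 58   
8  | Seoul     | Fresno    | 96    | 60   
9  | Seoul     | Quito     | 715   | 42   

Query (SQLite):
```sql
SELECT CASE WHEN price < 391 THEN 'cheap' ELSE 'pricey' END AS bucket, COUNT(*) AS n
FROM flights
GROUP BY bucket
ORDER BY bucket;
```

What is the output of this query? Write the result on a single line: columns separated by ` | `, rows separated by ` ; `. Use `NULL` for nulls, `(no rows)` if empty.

Bucket rows by price < 391 → 'cheap' else 'pricey'; count each bucket.

cheap | 4 ; pricey | 5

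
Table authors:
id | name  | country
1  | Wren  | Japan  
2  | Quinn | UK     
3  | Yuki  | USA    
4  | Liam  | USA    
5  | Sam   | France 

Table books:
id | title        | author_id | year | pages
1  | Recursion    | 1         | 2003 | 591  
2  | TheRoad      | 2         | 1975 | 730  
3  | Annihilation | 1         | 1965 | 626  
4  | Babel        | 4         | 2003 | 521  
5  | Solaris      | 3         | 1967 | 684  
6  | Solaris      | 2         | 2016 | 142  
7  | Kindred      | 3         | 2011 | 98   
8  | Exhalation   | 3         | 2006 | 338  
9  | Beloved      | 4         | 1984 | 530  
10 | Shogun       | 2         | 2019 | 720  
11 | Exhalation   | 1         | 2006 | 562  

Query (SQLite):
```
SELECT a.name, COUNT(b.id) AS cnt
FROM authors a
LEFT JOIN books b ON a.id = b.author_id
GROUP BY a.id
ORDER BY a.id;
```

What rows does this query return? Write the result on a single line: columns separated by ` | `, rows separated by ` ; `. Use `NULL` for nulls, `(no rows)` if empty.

Wren | 3 ; Quinn | 3 ; Yuki | 3 ; Liam | 2 ; Sam | 0

LEFT JOIN keeps every authors row; unmatched ones get NULL for books columns.
Group by authors.id and compute COUNT(b.id). COUNT(col) of an all-NULL group is 0.
  1: ids {1, 3, 11} → COUNT(b.id)=3
  2: ids {2, 6, 10} → COUNT(b.id)=3
  3: ids {5, 7, 8} → COUNT(b.id)=3
  4: ids {4, 9} → COUNT(b.id)=2
  5: ids {—} → COUNT(b.id)=0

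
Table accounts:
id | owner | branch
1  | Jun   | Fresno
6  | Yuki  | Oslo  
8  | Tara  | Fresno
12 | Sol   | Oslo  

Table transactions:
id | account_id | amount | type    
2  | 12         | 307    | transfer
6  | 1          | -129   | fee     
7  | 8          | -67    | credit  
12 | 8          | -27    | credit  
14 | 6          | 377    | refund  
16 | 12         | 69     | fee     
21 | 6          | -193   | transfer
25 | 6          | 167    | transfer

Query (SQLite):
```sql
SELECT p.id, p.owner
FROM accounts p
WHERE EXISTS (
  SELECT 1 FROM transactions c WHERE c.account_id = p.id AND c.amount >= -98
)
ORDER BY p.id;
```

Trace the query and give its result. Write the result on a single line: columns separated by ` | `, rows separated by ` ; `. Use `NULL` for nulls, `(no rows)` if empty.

6 | Yuki ; 8 | Tara ; 12 | Sol

For each accounts row, check whether any transactions with matching account_id has amount >= -98.
Keep rows where that is true.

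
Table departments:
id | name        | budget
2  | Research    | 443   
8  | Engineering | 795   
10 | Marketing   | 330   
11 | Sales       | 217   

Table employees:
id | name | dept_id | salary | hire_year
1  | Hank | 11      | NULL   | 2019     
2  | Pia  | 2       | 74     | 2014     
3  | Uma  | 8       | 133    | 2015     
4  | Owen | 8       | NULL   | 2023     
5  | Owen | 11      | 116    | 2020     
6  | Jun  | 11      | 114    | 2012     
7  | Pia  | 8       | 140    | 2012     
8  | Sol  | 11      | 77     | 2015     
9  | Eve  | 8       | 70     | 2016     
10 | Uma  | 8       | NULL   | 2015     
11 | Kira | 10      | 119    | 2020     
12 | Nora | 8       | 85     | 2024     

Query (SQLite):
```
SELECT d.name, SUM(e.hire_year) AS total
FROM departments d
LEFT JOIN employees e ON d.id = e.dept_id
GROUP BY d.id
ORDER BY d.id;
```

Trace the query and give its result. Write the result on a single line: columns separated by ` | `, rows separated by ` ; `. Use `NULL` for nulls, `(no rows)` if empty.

LEFT JOIN keeps every departments row; unmatched ones get NULL for employees columns.
Group by departments.id and compute SUM(e.hire_year). SUM over an all-NULL group is NULL.
  2: ids {2} → SUM(e.hire_year)=2014
  8: ids {3, 4, 7, 9, 10, 12} → SUM(e.hire_year)=12105
  10: ids {11} → SUM(e.hire_year)=2020
  11: ids {1, 5, 6, 8} → SUM(e.hire_year)=8066

Research | 2014 ; Engineering | 12105 ; Marketing | 2020 ; Sales | 8066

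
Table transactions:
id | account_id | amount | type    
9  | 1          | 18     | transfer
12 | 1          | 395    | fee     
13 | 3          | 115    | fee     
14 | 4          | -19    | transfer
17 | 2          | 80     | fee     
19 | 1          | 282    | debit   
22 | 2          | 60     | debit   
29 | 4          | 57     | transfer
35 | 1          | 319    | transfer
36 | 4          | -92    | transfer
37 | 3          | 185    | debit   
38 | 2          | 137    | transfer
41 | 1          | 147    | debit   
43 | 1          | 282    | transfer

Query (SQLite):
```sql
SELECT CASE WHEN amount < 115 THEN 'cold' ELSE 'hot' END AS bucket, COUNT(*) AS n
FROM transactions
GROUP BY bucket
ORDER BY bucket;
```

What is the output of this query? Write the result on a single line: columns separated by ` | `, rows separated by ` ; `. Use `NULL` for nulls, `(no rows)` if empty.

Bucket rows by amount < 115 → 'cold' else 'hot'; count each bucket.

cold | 6 ; hot | 8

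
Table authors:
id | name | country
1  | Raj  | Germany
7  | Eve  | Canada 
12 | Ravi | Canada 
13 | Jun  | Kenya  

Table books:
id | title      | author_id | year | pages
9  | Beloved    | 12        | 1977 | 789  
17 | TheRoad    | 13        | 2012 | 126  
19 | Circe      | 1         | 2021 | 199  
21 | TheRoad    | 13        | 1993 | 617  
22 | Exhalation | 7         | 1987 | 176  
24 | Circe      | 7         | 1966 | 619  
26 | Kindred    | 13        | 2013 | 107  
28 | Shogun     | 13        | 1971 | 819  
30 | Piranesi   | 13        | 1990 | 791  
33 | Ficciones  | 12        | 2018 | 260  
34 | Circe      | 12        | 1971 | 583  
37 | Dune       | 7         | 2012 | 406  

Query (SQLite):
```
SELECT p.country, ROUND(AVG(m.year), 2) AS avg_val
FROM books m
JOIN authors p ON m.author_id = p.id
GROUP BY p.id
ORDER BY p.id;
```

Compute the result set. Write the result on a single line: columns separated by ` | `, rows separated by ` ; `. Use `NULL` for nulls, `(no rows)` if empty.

Join each books row to its authors via author_id.
Group joined rows by authors.id; compute ROUND(AVG(m.year), 2) per group.
  1: ids {19} → ROUND(AVG(m.year), 2)=2021
  7: ids {22, 24, 37} → ROUND(AVG(m.year), 2)=1988.33
  12: ids {9, 33, 34} → ROUND(AVG(m.year), 2)=1988.67
  13: ids {17, 21, 26, 28, 30} → ROUND(AVG(m.year), 2)=1995.8

Germany | 2021 ; Canada | 1988.33 ; Canada | 1988.67 ; Kenya | 1995.8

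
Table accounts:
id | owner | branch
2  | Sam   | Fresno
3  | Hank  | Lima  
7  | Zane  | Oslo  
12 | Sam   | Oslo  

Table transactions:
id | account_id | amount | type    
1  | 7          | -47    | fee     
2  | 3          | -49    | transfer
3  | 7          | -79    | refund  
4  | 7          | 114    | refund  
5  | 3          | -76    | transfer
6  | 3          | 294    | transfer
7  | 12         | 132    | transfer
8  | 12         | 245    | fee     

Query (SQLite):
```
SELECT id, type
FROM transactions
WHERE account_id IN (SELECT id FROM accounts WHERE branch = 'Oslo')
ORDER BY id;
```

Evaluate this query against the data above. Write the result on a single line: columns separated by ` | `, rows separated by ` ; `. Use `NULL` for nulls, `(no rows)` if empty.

1 | fee ; 3 | refund ; 4 | refund ; 7 | transfer ; 8 | fee

Inner query: accounts.id where branch = 'Oslo'.
Outer: keep transactions rows whose account_id is in that set.
Inner query → {7, 12}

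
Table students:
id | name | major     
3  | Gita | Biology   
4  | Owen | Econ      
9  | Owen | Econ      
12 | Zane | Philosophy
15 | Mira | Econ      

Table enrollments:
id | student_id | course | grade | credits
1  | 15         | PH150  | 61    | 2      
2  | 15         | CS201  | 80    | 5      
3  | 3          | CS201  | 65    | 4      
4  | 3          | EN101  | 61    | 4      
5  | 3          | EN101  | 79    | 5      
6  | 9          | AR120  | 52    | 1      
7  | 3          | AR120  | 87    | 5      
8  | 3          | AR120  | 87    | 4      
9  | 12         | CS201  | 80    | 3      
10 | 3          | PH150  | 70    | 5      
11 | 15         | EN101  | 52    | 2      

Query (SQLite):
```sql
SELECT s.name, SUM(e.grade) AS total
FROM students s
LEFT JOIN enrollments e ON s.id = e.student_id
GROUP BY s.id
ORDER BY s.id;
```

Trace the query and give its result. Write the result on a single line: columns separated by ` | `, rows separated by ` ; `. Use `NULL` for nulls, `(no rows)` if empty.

LEFT JOIN keeps every students row; unmatched ones get NULL for enrollments columns.
Group by students.id and compute SUM(e.grade). SUM over an all-NULL group is NULL.
  3: ids {3, 4, 5, 7, 8, 10} → SUM(e.grade)=449
  4: ids {—} → SUM(e.grade)=NULL
  9: ids {6} → SUM(e.grade)=52
  12: ids {9} → SUM(e.grade)=80
  15: ids {1, 2, 11} → SUM(e.grade)=193

Gita | 449 ; Owen | NULL ; Owen | 52 ; Zane | 80 ; Mira | 193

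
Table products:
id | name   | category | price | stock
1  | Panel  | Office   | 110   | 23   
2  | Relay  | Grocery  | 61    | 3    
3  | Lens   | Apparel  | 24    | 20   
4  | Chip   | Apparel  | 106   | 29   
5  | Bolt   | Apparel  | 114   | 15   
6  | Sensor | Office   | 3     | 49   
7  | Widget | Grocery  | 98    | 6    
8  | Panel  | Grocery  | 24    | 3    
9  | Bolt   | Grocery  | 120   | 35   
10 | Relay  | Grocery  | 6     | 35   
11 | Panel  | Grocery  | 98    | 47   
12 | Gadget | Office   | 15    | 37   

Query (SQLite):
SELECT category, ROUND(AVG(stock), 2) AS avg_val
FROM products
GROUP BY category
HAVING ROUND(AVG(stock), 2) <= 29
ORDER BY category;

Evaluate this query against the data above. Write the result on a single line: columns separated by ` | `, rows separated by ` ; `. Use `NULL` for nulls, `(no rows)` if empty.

Partition products by category; compute ROUND(AVG(stock), 2) within each group.
HAVING: keep groups where ROUND(AVG(stock), 2) <= 29.
  Apparel: ids {3, 4, 5} → ROUND(AVG(stock), 2)=21.33
  Grocery: ids {2, 7, 8, 9, 10, 11} → ROUND(AVG(stock), 2)=21.5
  Office: ids {1, 6, 12} → ROUND(AVG(stock), 2)=36.33

Apparel | 21.33 ; Grocery | 21.5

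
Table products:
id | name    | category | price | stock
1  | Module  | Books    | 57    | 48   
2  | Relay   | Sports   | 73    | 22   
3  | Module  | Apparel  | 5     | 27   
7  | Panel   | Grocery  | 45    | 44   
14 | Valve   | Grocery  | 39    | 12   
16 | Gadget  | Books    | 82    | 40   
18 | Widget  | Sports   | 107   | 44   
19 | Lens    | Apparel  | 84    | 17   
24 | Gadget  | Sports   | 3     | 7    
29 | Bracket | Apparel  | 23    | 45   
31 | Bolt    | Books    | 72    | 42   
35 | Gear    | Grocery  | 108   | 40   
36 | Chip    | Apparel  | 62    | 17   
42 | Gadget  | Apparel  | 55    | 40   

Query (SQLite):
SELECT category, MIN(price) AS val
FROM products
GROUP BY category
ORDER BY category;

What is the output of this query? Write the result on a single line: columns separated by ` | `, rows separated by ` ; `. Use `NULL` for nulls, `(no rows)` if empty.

Partition products by category; compute MIN(price) within each group.
  Apparel: ids {3, 19, 29, 36, 42} → MIN(price)=5
  Books: ids {1, 16, 31} → MIN(price)=57
  Grocery: ids {7, 14, 35} → MIN(price)=39
  Sports: ids {2, 18, 24} → MIN(price)=3

Apparel | 5 ; Books | 57 ; Grocery | 39 ; Sports | 3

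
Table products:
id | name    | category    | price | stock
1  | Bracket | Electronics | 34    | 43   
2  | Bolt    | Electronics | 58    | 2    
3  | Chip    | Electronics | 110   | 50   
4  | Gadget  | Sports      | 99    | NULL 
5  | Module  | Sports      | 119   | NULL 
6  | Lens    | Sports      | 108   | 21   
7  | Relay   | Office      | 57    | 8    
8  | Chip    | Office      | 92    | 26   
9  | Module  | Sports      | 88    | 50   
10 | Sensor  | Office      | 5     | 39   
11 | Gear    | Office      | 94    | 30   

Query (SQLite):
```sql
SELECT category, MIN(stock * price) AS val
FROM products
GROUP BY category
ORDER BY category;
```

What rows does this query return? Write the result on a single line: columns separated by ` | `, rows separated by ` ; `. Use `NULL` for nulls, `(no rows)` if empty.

For each row compute stock * price.
Group by category; take MIN of the expression per group.
  Electronics: ids {1, 2, 3} → MIN(stock * price)=116
  Office: ids {7, 8, 10, 11} → MIN(stock * price)=195
  Sports: ids {4, 5, 6, 9} → MIN(stock * price)=2268

Electronics | 116 ; Office | 195 ; Sports | 2268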